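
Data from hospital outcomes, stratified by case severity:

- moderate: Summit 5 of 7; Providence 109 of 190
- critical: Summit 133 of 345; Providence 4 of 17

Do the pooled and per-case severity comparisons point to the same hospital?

Moderate: Summit 5/7 = 71.4%, Providence 109/190 = 57.4% → Summit
Critical: Summit 133/345 = 38.6%, Providence 4/17 = 23.5% → Summit
Overall: Summit 138/352 = 39.2%, Providence 113/207 = 54.6% → Providence
Summit wins each case group but Providence wins overall — the comparison reverses. Summit's patients skew toward critical, which has a lower base rate.

No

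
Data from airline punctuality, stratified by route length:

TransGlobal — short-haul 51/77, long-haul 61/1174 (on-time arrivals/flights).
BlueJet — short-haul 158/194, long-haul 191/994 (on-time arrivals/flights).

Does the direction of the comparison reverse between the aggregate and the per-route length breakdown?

No

Short-haul: TransGlobal 51/77 = 66.2%, BlueJet 158/194 = 81.4% → BlueJet
Long-haul: TransGlobal 61/1174 = 5.2%, BlueJet 191/994 = 19.2% → BlueJet
Overall: TransGlobal 112/1251 = 9.0%, BlueJet 349/1188 = 29.4% → BlueJet
BlueJet wins overall and in every route group — no reversal.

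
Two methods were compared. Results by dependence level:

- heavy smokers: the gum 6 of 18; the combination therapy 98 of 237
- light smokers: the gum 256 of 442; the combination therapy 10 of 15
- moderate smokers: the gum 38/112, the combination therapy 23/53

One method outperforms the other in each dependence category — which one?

the combination therapy

Heavy smokers: the gum 6/18 = 33.3%, the combination therapy 98/237 = 41.4% → the combination therapy
Light smokers: the gum 256/442 = 57.9%, the combination therapy 10/15 = 66.7% → the combination therapy
Moderate smokers: the gum 38/112 = 33.9%, the combination therapy 23/53 = 43.4% → the combination therapy
The combination therapy has the higher rate in all 3 groups.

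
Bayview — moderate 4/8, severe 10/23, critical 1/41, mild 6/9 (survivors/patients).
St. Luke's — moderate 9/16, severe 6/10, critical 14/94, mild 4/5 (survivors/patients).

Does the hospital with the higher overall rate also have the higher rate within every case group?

Yes

Moderate: Bayview 4/8 = 50.0%, St. Luke's 9/16 = 56.2% → St. Luke's
Severe: Bayview 10/23 = 43.5%, St. Luke's 6/10 = 60.0% → St. Luke's
Critical: Bayview 1/41 = 2.4%, St. Luke's 14/94 = 14.9% → St. Luke's
Mild: Bayview 6/9 = 66.7%, St. Luke's 4/5 = 80.0% → St. Luke's
Overall: Bayview 21/81 = 25.9%, St. Luke's 33/125 = 26.4% → St. Luke's
St. Luke's wins overall and in every case group — no reversal.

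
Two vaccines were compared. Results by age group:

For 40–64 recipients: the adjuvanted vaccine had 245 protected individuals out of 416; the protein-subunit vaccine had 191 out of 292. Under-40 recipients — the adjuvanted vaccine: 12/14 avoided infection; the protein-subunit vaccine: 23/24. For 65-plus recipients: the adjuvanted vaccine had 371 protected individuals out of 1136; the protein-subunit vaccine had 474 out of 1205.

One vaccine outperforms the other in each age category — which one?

the protein-subunit vaccine

40–64: the adjuvanted vaccine 245/416 = 58.9%, the protein-subunit vaccine 191/292 = 65.4% → the protein-subunit vaccine
Under-40: the adjuvanted vaccine 12/14 = 85.7%, the protein-subunit vaccine 23/24 = 95.8% → the protein-subunit vaccine
65-plus: the adjuvanted vaccine 371/1136 = 32.7%, the protein-subunit vaccine 474/1205 = 39.3% → the protein-subunit vaccine
The protein-subunit vaccine has the higher rate in all 3 groups.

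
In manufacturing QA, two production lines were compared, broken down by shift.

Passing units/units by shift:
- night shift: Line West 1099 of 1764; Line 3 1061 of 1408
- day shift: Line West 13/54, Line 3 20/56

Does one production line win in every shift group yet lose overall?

No

Night shift: Line West 1099/1764 = 62.3%, Line 3 1061/1408 = 75.4% → Line 3
Day shift: Line West 13/54 = 24.1%, Line 3 20/56 = 35.7% → Line 3
Overall: Line West 1112/1818 = 61.2%, Line 3 1081/1464 = 73.8% → Line 3
Line 3 wins overall and in every shift group — no reversal.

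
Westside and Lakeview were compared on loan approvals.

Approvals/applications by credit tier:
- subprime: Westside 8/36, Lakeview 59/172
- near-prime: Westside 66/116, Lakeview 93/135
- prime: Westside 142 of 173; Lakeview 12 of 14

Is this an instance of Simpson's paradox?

Yes

Subprime: Westside 8/36 = 22.2%, Lakeview 59/172 = 34.3% → Lakeview
Near-prime: Westside 66/116 = 56.9%, Lakeview 93/135 = 68.9% → Lakeview
Prime: Westside 142/173 = 82.1%, Lakeview 12/14 = 85.7% → Lakeview
Overall: Westside 216/325 = 66.5%, Lakeview 164/321 = 51.1% → Westside
Lakeview wins each credit group but Westside wins overall — the comparison reverses. Lakeview's applications skew toward subprime, which has a lower base rate.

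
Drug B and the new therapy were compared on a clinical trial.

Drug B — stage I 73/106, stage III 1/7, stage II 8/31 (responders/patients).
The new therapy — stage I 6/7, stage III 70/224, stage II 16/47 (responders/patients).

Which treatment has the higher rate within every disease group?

Stage I: Drug B 73/106 = 68.9%, the new therapy 6/7 = 85.7% → the new therapy
Stage III: Drug B 1/7 = 14.3%, the new therapy 70/224 = 31.2% → the new therapy
Stage II: Drug B 8/31 = 25.8%, the new therapy 16/47 = 34.0% → the new therapy
The new therapy has the higher rate in all 3 groups.

the new therapy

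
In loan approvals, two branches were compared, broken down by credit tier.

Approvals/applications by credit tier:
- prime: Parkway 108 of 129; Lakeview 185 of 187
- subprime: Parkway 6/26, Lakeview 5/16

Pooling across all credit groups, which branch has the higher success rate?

Lakeview

Prime: Parkway 108/129 = 83.7%, Lakeview 185/187 = 98.9% → Lakeview
Subprime: Parkway 6/26 = 23.1%, Lakeview 5/16 = 31.2% → Lakeview
Overall: Parkway 114/155 = 73.5%, Lakeview 190/203 = 93.6% → Lakeview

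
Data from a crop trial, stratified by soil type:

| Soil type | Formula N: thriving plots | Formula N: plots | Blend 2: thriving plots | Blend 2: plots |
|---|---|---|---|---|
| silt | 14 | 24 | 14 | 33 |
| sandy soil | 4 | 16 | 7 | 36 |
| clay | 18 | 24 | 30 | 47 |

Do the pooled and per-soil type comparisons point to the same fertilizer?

Yes

Silt: Formula N 14/24 = 58.3%, Blend 2 14/33 = 42.4% → Formula N
Sandy soil: Formula N 4/16 = 25.0%, Blend 2 7/36 = 19.4% → Formula N
Clay: Formula N 18/24 = 75.0%, Blend 2 30/47 = 63.8% → Formula N
Overall: Formula N 36/64 = 56.2%, Blend 2 51/116 = 44.0% → Formula N
Formula N wins overall and in every soil group — no reversal.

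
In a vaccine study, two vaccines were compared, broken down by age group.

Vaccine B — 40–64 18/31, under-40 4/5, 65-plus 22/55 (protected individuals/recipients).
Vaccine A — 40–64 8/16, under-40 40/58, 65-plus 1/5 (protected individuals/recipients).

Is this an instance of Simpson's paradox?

Yes

40–64: Vaccine B 18/31 = 58.1%, Vaccine A 8/16 = 50.0% → Vaccine B
Under-40: Vaccine B 4/5 = 80.0%, Vaccine A 40/58 = 69.0% → Vaccine B
65-plus: Vaccine B 22/55 = 40.0%, Vaccine A 1/5 = 20.0% → Vaccine B
Overall: Vaccine B 44/91 = 48.4%, Vaccine A 49/79 = 62.0% → Vaccine A
Vaccine B wins each age group but Vaccine A wins overall — the comparison reverses. Vaccine B's recipients skew toward 65-plus, which has a lower base rate.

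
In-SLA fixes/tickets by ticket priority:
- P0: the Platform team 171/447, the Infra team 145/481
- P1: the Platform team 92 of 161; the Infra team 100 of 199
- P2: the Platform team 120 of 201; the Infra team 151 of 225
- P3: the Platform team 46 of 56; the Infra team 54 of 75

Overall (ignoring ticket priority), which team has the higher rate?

P0: the Platform team 171/447 = 38.3%, the Infra team 145/481 = 30.1% → the Platform team
P1: the Platform team 92/161 = 57.1%, the Infra team 100/199 = 50.3% → the Platform team
P2: the Platform team 120/201 = 59.7%, the Infra team 151/225 = 67.1% → the Infra team
P3: the Platform team 46/56 = 82.1%, the Infra team 54/75 = 72.0% → the Platform team
Overall: the Platform team 429/865 = 49.6%, the Infra team 450/980 = 45.9% → the Platform team
(Neither sweeps every ticket group, but the Platform team has the higher pooled rate.)

the Platform team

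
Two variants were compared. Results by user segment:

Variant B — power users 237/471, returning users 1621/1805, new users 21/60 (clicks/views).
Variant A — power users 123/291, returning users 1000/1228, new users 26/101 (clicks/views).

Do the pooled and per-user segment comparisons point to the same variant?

Yes

Power users: Variant B 237/471 = 50.3%, Variant A 123/291 = 42.3% → Variant B
Returning users: Variant B 1621/1805 = 89.8%, Variant A 1000/1228 = 81.4% → Variant B
New users: Variant B 21/60 = 35.0%, Variant A 26/101 = 25.7% → Variant B
Overall: Variant B 1879/2336 = 80.4%, Variant A 1149/1620 = 70.9% → Variant B
Variant B wins overall and in every user group — no reversal.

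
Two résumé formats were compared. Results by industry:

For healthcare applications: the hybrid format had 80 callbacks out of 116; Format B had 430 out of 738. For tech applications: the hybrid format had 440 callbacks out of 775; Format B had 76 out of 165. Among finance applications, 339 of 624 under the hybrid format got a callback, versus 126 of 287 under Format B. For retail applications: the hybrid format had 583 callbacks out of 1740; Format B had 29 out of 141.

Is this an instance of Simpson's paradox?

Yes

Healthcare: the hybrid format 80/116 = 69.0%, Format B 430/738 = 58.3% → the hybrid format
Tech: the hybrid format 440/775 = 56.8%, Format B 76/165 = 46.1% → the hybrid format
Finance: the hybrid format 339/624 = 54.3%, Format B 126/287 = 43.9% → the hybrid format
Retail: the hybrid format 583/1740 = 33.5%, Format B 29/141 = 20.6% → the hybrid format
Overall: the hybrid format 1442/3255 = 44.3%, Format B 661/1331 = 49.7% → Format B
The hybrid format wins each industry group but Format B wins overall — the comparison reverses. The hybrid format's applications skew toward retail, which has a lower base rate.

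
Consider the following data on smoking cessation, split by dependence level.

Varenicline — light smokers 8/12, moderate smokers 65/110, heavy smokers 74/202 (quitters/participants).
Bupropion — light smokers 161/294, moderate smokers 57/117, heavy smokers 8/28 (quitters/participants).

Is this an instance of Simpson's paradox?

Yes

Light smokers: varenicline 8/12 = 66.7%, bupropion 161/294 = 54.8% → varenicline
Moderate smokers: varenicline 65/110 = 59.1%, bupropion 57/117 = 48.7% → varenicline
Heavy smokers: varenicline 74/202 = 36.6%, bupropion 8/28 = 28.6% → varenicline
Overall: varenicline 147/324 = 45.4%, bupropion 226/439 = 51.5% → bupropion
Varenicline wins each dependence group but bupropion wins overall — the comparison reverses. Varenicline's participants skew toward heavy smokers, which has a lower base rate.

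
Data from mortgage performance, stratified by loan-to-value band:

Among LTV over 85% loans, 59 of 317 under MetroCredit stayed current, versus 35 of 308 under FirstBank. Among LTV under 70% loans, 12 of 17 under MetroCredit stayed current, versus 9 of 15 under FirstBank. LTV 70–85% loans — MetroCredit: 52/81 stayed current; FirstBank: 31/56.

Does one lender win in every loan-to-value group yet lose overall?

No

LTV over 85%: MetroCredit 59/317 = 18.6%, FirstBank 35/308 = 11.4% → MetroCredit
LTV under 70%: MetroCredit 12/17 = 70.6%, FirstBank 9/15 = 60.0% → MetroCredit
LTV 70–85%: MetroCredit 52/81 = 64.2%, FirstBank 31/56 = 55.4% → MetroCredit
Overall: MetroCredit 123/415 = 29.6%, FirstBank 75/379 = 19.8% → MetroCredit
MetroCredit wins overall and in every loan-to-value group — no reversal.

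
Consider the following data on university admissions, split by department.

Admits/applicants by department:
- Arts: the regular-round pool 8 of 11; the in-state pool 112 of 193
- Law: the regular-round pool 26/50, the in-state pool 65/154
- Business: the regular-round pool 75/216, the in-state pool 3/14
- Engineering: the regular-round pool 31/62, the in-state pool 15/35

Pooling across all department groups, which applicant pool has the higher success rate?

Arts: the regular-round pool 8/11 = 72.7%, the in-state pool 112/193 = 58.0% → the regular-round pool
Law: the regular-round pool 26/50 = 52.0%, the in-state pool 65/154 = 42.2% → the regular-round pool
Business: the regular-round pool 75/216 = 34.7%, the in-state pool 3/14 = 21.4% → the regular-round pool
Engineering: the regular-round pool 31/62 = 50.0%, the in-state pool 15/35 = 42.9% → the regular-round pool
Overall: the regular-round pool 140/339 = 41.3%, the in-state pool 195/396 = 49.2% → the in-state pool
(The regular-round pool wins every department group but the in-state pool wins overall — the regular-round pool's applicants skew toward the low-rate Business group.)

the in-state pool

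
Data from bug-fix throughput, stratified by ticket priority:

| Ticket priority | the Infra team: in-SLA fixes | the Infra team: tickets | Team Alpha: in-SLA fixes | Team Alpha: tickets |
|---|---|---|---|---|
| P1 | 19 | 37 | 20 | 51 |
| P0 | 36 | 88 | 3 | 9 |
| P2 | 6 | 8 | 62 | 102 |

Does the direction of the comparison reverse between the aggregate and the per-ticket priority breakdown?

P1: the Infra team 19/37 = 51.4%, Team Alpha 20/51 = 39.2% → the Infra team
P0: the Infra team 36/88 = 40.9%, Team Alpha 3/9 = 33.3% → the Infra team
P2: the Infra team 6/8 = 75.0%, Team Alpha 62/102 = 60.8% → the Infra team
Overall: the Infra team 61/133 = 45.9%, Team Alpha 85/162 = 52.5% → Team Alpha
The Infra team wins each ticket group but Team Alpha wins overall — the comparison reverses. The Infra team's tickets skew toward P0, which has a lower base rate.

Yes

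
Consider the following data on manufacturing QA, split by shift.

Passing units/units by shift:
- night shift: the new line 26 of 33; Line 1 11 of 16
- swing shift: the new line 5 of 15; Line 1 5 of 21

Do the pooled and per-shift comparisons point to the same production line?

Yes

Night shift: the new line 26/33 = 78.8%, Line 1 11/16 = 68.8% → the new line
Swing shift: the new line 5/15 = 33.3%, Line 1 5/21 = 23.8% → the new line
Overall: the new line 31/48 = 64.6%, Line 1 16/37 = 43.2% → the new line
The new line wins overall and in every shift group — no reversal.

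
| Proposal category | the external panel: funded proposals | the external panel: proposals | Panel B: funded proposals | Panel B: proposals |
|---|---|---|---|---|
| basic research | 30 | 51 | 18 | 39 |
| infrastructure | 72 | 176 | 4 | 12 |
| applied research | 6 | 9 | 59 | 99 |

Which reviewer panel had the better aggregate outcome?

Basic research: the external panel 30/51 = 58.8%, Panel B 18/39 = 46.2% → the external panel
Infrastructure: the external panel 72/176 = 40.9%, Panel B 4/12 = 33.3% → the external panel
Applied research: the external panel 6/9 = 66.7%, Panel B 59/99 = 59.6% → the external panel
Overall: the external panel 108/236 = 45.8%, Panel B 81/150 = 54.0% → Panel B
(The external panel wins every proposal group but Panel B wins overall — the external panel's proposals skew toward the low-rate infrastructure group.)

Panel B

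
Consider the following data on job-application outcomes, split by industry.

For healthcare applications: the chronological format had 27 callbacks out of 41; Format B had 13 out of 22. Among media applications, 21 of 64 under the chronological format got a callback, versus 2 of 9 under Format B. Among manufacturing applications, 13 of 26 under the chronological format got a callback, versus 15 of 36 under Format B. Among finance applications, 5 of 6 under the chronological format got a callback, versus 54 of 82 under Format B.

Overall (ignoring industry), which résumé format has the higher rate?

Healthcare: the chronological format 27/41 = 65.9%, Format B 13/22 = 59.1% → the chronological format
Media: the chronological format 21/64 = 32.8%, Format B 2/9 = 22.2% → the chronological format
Manufacturing: the chronological format 13/26 = 50.0%, Format B 15/36 = 41.7% → the chronological format
Finance: the chronological format 5/6 = 83.3%, Format B 54/82 = 65.9% → the chronological format
Overall: the chronological format 66/137 = 48.2%, Format B 84/149 = 56.4% → Format B
(The chronological format wins every industry group but Format B wins overall — the chronological format's applications skew toward the low-rate media group.)

Format B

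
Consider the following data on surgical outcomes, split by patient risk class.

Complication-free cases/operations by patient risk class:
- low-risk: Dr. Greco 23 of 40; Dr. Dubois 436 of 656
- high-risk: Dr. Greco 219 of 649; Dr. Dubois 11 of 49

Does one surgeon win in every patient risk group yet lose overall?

Low-risk: Dr. Greco 23/40 = 57.5%, Dr. Dubois 436/656 = 66.5% → Dr. Dubois
High-risk: Dr. Greco 219/649 = 33.7%, Dr. Dubois 11/49 = 22.4% → Dr. Greco
Overall: Dr. Greco 242/689 = 35.1%, Dr. Dubois 447/705 = 63.4% → Dr. Dubois
Neither sweeps: Dr. Greco wins 1 of 2 groups, Dr. Dubois wins 1. Dr. Dubois wins overall but not every group — no Simpson reversal.

No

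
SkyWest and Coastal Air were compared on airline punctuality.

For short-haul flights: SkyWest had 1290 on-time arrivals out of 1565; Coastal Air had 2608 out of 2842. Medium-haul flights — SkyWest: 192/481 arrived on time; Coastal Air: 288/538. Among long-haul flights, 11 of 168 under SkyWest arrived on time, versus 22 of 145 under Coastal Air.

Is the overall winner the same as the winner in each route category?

Yes

Short-haul: SkyWest 1290/1565 = 82.4%, Coastal Air 2608/2842 = 91.8% → Coastal Air
Medium-haul: SkyWest 192/481 = 39.9%, Coastal Air 288/538 = 53.5% → Coastal Air
Long-haul: SkyWest 11/168 = 6.5%, Coastal Air 22/145 = 15.2% → Coastal Air
Overall: SkyWest 1493/2214 = 67.4%, Coastal Air 2918/3525 = 82.8% → Coastal Air
Coastal Air wins overall and in every route group — no reversal.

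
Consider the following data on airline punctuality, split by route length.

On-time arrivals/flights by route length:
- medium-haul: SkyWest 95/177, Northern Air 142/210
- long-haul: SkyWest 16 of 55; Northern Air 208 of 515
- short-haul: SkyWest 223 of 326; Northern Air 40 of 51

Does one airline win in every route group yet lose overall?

Yes

Medium-haul: SkyWest 95/177 = 53.7%, Northern Air 142/210 = 67.6% → Northern Air
Long-haul: SkyWest 16/55 = 29.1%, Northern Air 208/515 = 40.4% → Northern Air
Short-haul: SkyWest 223/326 = 68.4%, Northern Air 40/51 = 78.4% → Northern Air
Overall: SkyWest 334/558 = 59.9%, Northern Air 390/776 = 50.3% → SkyWest
Northern Air wins each route group but SkyWest wins overall — the comparison reverses. Northern Air's flights skew toward long-haul, which has a lower base rate.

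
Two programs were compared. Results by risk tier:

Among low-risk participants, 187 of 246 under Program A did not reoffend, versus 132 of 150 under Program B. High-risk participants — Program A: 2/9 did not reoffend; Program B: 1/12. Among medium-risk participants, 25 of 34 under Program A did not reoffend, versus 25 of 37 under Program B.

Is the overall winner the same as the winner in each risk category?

No

Low-risk: Program A 187/246 = 76.0%, Program B 132/150 = 88.0% → Program B
High-risk: Program A 2/9 = 22.2%, Program B 1/12 = 8.3% → Program A
Medium-risk: Program A 25/34 = 73.5%, Program B 25/37 = 67.6% → Program A
Overall: Program A 214/289 = 74.0%, Program B 158/199 = 79.4% → Program B
Neither sweeps: Program A wins 2 of 3 groups, Program B wins 1. Program B wins overall but not every group — no Simpson reversal.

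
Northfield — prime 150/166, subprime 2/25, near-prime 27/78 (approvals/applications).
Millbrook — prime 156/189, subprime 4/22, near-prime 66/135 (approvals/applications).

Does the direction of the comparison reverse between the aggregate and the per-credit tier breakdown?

Prime: Northfield 150/166 = 90.4%, Millbrook 156/189 = 82.5% → Northfield
Subprime: Northfield 2/25 = 8.0%, Millbrook 4/22 = 18.2% → Millbrook
Near-prime: Northfield 27/78 = 34.6%, Millbrook 66/135 = 48.9% → Millbrook
Overall: Northfield 179/269 = 66.5%, Millbrook 226/346 = 65.3% → Northfield
Neither sweeps: Northfield wins 1 of 3 groups, Millbrook wins 2. Northfield wins overall but not every group — no Simpson reversal.

No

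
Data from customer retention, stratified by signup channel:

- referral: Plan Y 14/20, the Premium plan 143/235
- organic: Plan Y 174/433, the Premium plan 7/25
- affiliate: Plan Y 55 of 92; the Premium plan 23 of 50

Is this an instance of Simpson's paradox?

Referral: Plan Y 14/20 = 70.0%, the Premium plan 143/235 = 60.9% → Plan Y
Organic: Plan Y 174/433 = 40.2%, the Premium plan 7/25 = 28.0% → Plan Y
Affiliate: Plan Y 55/92 = 59.8%, the Premium plan 23/50 = 46.0% → Plan Y
Overall: Plan Y 243/545 = 44.6%, the Premium plan 173/310 = 55.8% → the Premium plan
Plan Y wins each signup group but the Premium plan wins overall — the comparison reverses. Plan Y's customers skew toward organic, which has a lower base rate.

Yes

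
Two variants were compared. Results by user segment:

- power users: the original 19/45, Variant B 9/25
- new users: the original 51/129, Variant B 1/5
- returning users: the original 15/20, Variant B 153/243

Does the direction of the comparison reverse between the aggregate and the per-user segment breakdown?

Power users: the original 19/45 = 42.2%, Variant B 9/25 = 36.0% → the original
New users: the original 51/129 = 39.5%, Variant B 1/5 = 20.0% → the original
Returning users: the original 15/20 = 75.0%, Variant B 153/243 = 63.0% → the original
Overall: the original 85/194 = 43.8%, Variant B 163/273 = 59.7% → Variant B
The original wins each user group but Variant B wins overall — the comparison reverses. The original's views skew toward new users, which has a lower base rate.

Yes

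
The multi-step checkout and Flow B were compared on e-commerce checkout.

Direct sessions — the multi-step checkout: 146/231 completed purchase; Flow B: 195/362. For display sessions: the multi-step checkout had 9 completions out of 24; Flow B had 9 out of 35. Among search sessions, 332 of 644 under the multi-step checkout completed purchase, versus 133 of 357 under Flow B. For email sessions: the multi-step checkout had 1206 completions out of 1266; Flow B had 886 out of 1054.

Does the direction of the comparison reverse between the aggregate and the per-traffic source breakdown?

Direct: the multi-step checkout 146/231 = 63.2%, Flow B 195/362 = 53.9% → the multi-step checkout
Display: the multi-step checkout 9/24 = 37.5%, Flow B 9/35 = 25.7% → the multi-step checkout
Search: the multi-step checkout 332/644 = 51.6%, Flow B 133/357 = 37.3% → the multi-step checkout
Email: the multi-step checkout 1206/1266 = 95.3%, Flow B 886/1054 = 84.1% → the multi-step checkout
Overall: the multi-step checkout 1693/2165 = 78.2%, Flow B 1223/1808 = 67.6% → the multi-step checkout
The multi-step checkout wins overall and in every traffic group — no reversal.

No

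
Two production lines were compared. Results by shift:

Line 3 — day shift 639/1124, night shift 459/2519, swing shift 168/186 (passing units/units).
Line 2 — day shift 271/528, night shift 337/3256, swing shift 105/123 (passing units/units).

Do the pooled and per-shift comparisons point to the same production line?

Day shift: Line 3 639/1124 = 56.9%, Line 2 271/528 = 51.3% → Line 3
Night shift: Line 3 459/2519 = 18.2%, Line 2 337/3256 = 10.4% → Line 3
Swing shift: Line 3 168/186 = 90.3%, Line 2 105/123 = 85.4% → Line 3
Overall: Line 3 1266/3829 = 33.1%, Line 2 713/3907 = 18.2% → Line 3
Line 3 wins overall and in every shift group — no reversal.

Yes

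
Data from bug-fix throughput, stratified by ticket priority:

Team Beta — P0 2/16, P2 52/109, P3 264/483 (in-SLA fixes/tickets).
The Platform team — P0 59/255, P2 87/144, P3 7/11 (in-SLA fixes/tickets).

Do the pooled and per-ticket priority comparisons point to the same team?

P0: Team Beta 2/16 = 12.5%, the Platform team 59/255 = 23.1% → the Platform team
P2: Team Beta 52/109 = 47.7%, the Platform team 87/144 = 60.4% → the Platform team
P3: Team Beta 264/483 = 54.7%, the Platform team 7/11 = 63.6% → the Platform team
Overall: Team Beta 318/608 = 52.3%, the Platform team 153/410 = 37.3% → Team Beta
The Platform team wins each ticket group but Team Beta wins overall — the comparison reverses. The Platform team's tickets skew toward P0, which has a lower base rate.

No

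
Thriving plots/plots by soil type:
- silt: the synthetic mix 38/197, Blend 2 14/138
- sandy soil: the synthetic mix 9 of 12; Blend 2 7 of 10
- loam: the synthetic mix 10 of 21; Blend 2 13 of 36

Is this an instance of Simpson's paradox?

Silt: the synthetic mix 38/197 = 19.3%, Blend 2 14/138 = 10.1% → the synthetic mix
Sandy soil: the synthetic mix 9/12 = 75.0%, Blend 2 7/10 = 70.0% → the synthetic mix
Loam: the synthetic mix 10/21 = 47.6%, Blend 2 13/36 = 36.1% → the synthetic mix
Overall: the synthetic mix 57/230 = 24.8%, Blend 2 34/184 = 18.5% → the synthetic mix
The synthetic mix wins overall and in every soil group — no reversal.

No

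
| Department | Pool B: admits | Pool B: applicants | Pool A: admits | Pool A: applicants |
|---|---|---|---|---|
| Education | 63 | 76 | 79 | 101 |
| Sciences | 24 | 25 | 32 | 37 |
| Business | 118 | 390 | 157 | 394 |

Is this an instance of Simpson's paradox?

No

Education: Pool B 63/76 = 82.9%, Pool A 79/101 = 78.2% → Pool B
Sciences: Pool B 24/25 = 96.0%, Pool A 32/37 = 86.5% → Pool B
Business: Pool B 118/390 = 30.3%, Pool A 157/394 = 39.8% → Pool A
Overall: Pool B 205/491 = 41.8%, Pool A 268/532 = 50.4% → Pool A
Neither sweeps: Pool B wins 2 of 3 groups, Pool A wins 1. Pool A wins overall but not every group — no Simpson reversal.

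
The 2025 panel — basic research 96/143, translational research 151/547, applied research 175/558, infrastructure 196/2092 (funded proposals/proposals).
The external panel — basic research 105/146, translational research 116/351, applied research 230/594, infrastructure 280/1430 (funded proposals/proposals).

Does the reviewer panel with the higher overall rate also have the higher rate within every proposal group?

Basic research: the 2025 panel 96/143 = 67.1%, the external panel 105/146 = 71.9% → the external panel
Translational research: the 2025 panel 151/547 = 27.6%, the external panel 116/351 = 33.0% → the external panel
Applied research: the 2025 panel 175/558 = 31.4%, the external panel 230/594 = 38.7% → the external panel
Infrastructure: the 2025 panel 196/2092 = 9.4%, the external panel 280/1430 = 19.6% → the external panel
Overall: the 2025 panel 618/3340 = 18.5%, the external panel 731/2521 = 29.0% → the external panel
The external panel wins overall and in every proposal group — no reversal.

Yes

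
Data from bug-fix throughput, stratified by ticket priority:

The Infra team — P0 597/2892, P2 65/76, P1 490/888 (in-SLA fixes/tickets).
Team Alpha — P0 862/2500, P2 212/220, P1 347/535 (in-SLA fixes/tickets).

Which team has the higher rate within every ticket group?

Team Alpha

P0: the Infra team 597/2892 = 20.6%, Team Alpha 862/2500 = 34.5% → Team Alpha
P2: the Infra team 65/76 = 85.5%, Team Alpha 212/220 = 96.4% → Team Alpha
P1: the Infra team 490/888 = 55.2%, Team Alpha 347/535 = 64.9% → Team Alpha
Team Alpha has the higher rate in all 3 groups.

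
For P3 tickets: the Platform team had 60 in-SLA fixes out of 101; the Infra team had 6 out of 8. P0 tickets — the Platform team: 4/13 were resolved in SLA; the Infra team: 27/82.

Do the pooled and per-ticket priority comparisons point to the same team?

P3: the Platform team 60/101 = 59.4%, the Infra team 6/8 = 75.0% → the Infra team
P0: the Platform team 4/13 = 30.8%, the Infra team 27/82 = 32.9% → the Infra team
Overall: the Platform team 64/114 = 56.1%, the Infra team 33/90 = 36.7% → the Platform team
The Infra team wins each ticket group but the Platform team wins overall — the comparison reverses. The Infra team's tickets skew toward P0, which has a lower base rate.

No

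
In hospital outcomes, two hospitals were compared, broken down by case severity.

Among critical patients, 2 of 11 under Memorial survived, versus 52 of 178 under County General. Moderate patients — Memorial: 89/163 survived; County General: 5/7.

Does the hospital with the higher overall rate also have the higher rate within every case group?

Critical: Memorial 2/11 = 18.2%, County General 52/178 = 29.2% → County General
Moderate: Memorial 89/163 = 54.6%, County General 5/7 = 71.4% → County General
Overall: Memorial 91/174 = 52.3%, County General 57/185 = 30.8% → Memorial
County General wins each case group but Memorial wins overall — the comparison reverses. County General's patients skew toward critical, which has a lower base rate.

No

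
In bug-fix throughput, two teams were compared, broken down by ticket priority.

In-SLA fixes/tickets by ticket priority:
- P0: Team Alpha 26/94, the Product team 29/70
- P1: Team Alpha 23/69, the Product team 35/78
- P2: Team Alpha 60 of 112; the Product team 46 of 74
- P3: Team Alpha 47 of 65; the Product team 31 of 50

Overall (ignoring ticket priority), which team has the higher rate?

the Product team

P0: Team Alpha 26/94 = 27.7%, the Product team 29/70 = 41.4% → the Product team
P1: Team Alpha 23/69 = 33.3%, the Product team 35/78 = 44.9% → the Product team
P2: Team Alpha 60/112 = 53.6%, the Product team 46/74 = 62.2% → the Product team
P3: Team Alpha 47/65 = 72.3%, the Product team 31/50 = 62.0% → Team Alpha
Overall: Team Alpha 156/340 = 45.9%, the Product team 141/272 = 51.8% → the Product team
(Neither sweeps every ticket group, but the Product team has the higher pooled rate.)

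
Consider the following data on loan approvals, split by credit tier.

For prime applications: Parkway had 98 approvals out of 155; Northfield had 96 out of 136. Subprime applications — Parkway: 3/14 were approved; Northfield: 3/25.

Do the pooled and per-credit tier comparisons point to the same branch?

No

Prime: Parkway 98/155 = 63.2%, Northfield 96/136 = 70.6% → Northfield
Subprime: Parkway 3/14 = 21.4%, Northfield 3/25 = 12.0% → Parkway
Overall: Parkway 101/169 = 59.8%, Northfield 99/161 = 61.5% → Northfield
Neither sweeps: Parkway wins 1 of 2 groups, Northfield wins 1. Northfield wins overall but not every group — no Simpson reversal.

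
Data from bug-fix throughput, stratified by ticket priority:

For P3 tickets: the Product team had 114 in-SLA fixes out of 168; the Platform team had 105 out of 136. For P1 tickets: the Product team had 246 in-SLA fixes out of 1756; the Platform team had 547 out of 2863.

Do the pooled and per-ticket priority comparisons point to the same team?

P3: the Product team 114/168 = 67.9%, the Platform team 105/136 = 77.2% → the Platform team
P1: the Product team 246/1756 = 14.0%, the Platform team 547/2863 = 19.1% → the Platform team
Overall: the Product team 360/1924 = 18.7%, the Platform team 652/2999 = 21.7% → the Platform team
The Platform team wins overall and in every ticket group — no reversal.

Yes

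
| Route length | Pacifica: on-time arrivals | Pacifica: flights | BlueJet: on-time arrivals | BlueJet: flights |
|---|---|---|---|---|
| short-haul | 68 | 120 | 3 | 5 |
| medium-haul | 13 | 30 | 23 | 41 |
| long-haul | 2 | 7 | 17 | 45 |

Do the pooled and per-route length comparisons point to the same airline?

No

Short-haul: Pacifica 68/120 = 56.7%, BlueJet 3/5 = 60.0% → BlueJet
Medium-haul: Pacifica 13/30 = 43.3%, BlueJet 23/41 = 56.1% → BlueJet
Long-haul: Pacifica 2/7 = 28.6%, BlueJet 17/45 = 37.8% → BlueJet
Overall: Pacifica 83/157 = 52.9%, BlueJet 43/91 = 47.3% → Pacifica
BlueJet wins each route group but Pacifica wins overall — the comparison reverses. BlueJet's flights skew toward long-haul, which has a lower base rate.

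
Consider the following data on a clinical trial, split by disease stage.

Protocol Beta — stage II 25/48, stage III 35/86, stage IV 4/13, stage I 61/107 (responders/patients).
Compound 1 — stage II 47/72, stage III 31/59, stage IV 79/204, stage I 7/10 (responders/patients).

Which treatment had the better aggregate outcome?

Protocol Beta

Stage II: Protocol Beta 25/48 = 52.1%, Compound 1 47/72 = 65.3% → Compound 1
Stage III: Protocol Beta 35/86 = 40.7%, Compound 1 31/59 = 52.5% → Compound 1
Stage IV: Protocol Beta 4/13 = 30.8%, Compound 1 79/204 = 38.7% → Compound 1
Stage I: Protocol Beta 61/107 = 57.0%, Compound 1 7/10 = 70.0% → Compound 1
Overall: Protocol Beta 125/254 = 49.2%, Compound 1 164/345 = 47.5% → Protocol Beta
(Compound 1 wins every disease group but Protocol Beta wins overall — Compound 1's patients skew toward the low-rate stage IV group.)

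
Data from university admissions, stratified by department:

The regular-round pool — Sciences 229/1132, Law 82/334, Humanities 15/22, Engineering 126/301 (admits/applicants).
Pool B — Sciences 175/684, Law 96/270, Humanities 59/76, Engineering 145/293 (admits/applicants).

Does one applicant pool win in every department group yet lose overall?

Sciences: the regular-round pool 229/1132 = 20.2%, Pool B 175/684 = 25.6% → Pool B
Law: the regular-round pool 82/334 = 24.6%, Pool B 96/270 = 35.6% → Pool B
Humanities: the regular-round pool 15/22 = 68.2%, Pool B 59/76 = 77.6% → Pool B
Engineering: the regular-round pool 126/301 = 41.9%, Pool B 145/293 = 49.5% → Pool B
Overall: the regular-round pool 452/1789 = 25.3%, Pool B 475/1323 = 35.9% → Pool B
Pool B wins overall and in every department group — no reversal.

No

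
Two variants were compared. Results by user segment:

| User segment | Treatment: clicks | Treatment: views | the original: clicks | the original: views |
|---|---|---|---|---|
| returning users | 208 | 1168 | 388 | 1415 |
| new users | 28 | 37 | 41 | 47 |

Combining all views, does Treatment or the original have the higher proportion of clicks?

Returning users: Treatment 208/1168 = 17.8%, the original 388/1415 = 27.4% → the original
New users: Treatment 28/37 = 75.7%, the original 41/47 = 87.2% → the original
Overall: Treatment 236/1205 = 19.6%, the original 429/1462 = 29.3% → the original

the original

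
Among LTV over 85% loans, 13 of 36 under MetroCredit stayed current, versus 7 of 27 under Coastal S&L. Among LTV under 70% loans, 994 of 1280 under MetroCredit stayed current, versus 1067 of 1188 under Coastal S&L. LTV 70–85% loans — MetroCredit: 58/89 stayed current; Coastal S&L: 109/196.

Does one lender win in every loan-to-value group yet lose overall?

LTV over 85%: MetroCredit 13/36 = 36.1%, Coastal S&L 7/27 = 25.9% → MetroCredit
LTV under 70%: MetroCredit 994/1280 = 77.7%, Coastal S&L 1067/1188 = 89.8% → Coastal S&L
LTV 70–85%: MetroCredit 58/89 = 65.2%, Coastal S&L 109/196 = 55.6% → MetroCredit
Overall: MetroCredit 1065/1405 = 75.8%, Coastal S&L 1183/1411 = 83.8% → Coastal S&L
Neither sweeps: MetroCredit wins 2 of 3 groups, Coastal S&L wins 1. Coastal S&L wins overall but not every group — no Simpson reversal.

No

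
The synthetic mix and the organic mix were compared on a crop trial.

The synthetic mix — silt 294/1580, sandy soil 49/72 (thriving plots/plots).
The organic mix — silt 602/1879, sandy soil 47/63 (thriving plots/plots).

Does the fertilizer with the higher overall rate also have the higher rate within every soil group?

Silt: the synthetic mix 294/1580 = 18.6%, the organic mix 602/1879 = 32.0% → the organic mix
Sandy soil: the synthetic mix 49/72 = 68.1%, the organic mix 47/63 = 74.6% → the organic mix
Overall: the synthetic mix 343/1652 = 20.8%, the organic mix 649/1942 = 33.4% → the organic mix
The organic mix wins overall and in every soil group — no reversal.

Yes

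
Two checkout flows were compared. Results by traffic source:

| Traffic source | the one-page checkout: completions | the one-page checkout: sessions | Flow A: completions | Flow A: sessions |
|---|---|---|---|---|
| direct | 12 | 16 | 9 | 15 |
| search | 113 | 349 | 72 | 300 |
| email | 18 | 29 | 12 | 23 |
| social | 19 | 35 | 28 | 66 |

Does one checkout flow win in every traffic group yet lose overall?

Direct: the one-page checkout 12/16 = 75.0%, Flow A 9/15 = 60.0% → the one-page checkout
Search: the one-page checkout 113/349 = 32.4%, Flow A 72/300 = 24.0% → the one-page checkout
Email: the one-page checkout 18/29 = 62.1%, Flow A 12/23 = 52.2% → the one-page checkout
Social: the one-page checkout 19/35 = 54.3%, Flow A 28/66 = 42.4% → the one-page checkout
Overall: the one-page checkout 162/429 = 37.8%, Flow A 121/404 = 30.0% → the one-page checkout
The one-page checkout wins overall and in every traffic group — no reversal.

No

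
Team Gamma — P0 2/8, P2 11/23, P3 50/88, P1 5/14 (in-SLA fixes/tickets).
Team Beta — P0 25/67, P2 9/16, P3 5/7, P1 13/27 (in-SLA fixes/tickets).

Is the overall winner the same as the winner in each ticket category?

P0: Team Gamma 2/8 = 25.0%, Team Beta 25/67 = 37.3% → Team Beta
P2: Team Gamma 11/23 = 47.8%, Team Beta 9/16 = 56.2% → Team Beta
P3: Team Gamma 50/88 = 56.8%, Team Beta 5/7 = 71.4% → Team Beta
P1: Team Gamma 5/14 = 35.7%, Team Beta 13/27 = 48.1% → Team Beta
Overall: Team Gamma 68/133 = 51.1%, Team Beta 52/117 = 44.4% → Team Gamma
Team Beta wins each ticket group but Team Gamma wins overall — the comparison reverses. Team Beta's tickets skew toward P0, which has a lower base rate.

No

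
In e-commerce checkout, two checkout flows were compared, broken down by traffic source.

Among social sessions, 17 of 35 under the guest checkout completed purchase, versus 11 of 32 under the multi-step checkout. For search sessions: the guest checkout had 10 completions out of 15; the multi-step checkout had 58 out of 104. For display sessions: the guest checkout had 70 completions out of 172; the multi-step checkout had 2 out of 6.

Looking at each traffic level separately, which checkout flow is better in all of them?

the guest checkout

Social: the guest checkout 17/35 = 48.6%, the multi-step checkout 11/32 = 34.4% → the guest checkout
Search: the guest checkout 10/15 = 66.7%, the multi-step checkout 58/104 = 55.8% → the guest checkout
Display: the guest checkout 70/172 = 40.7%, the multi-step checkout 2/6 = 33.3% → the guest checkout
The guest checkout has the higher rate in all 3 groups.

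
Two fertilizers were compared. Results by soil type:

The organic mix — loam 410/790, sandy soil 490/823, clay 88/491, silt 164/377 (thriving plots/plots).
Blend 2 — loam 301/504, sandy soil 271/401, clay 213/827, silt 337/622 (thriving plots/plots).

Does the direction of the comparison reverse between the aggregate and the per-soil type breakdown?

No

Loam: the organic mix 410/790 = 51.9%, Blend 2 301/504 = 59.7% → Blend 2
Sandy soil: the organic mix 490/823 = 59.5%, Blend 2 271/401 = 67.6% → Blend 2
Clay: the organic mix 88/491 = 17.9%, Blend 2 213/827 = 25.8% → Blend 2
Silt: the organic mix 164/377 = 43.5%, Blend 2 337/622 = 54.2% → Blend 2
Overall: the organic mix 1152/2481 = 46.4%, Blend 2 1122/2354 = 47.7% → Blend 2
Blend 2 wins overall and in every soil group — no reversal.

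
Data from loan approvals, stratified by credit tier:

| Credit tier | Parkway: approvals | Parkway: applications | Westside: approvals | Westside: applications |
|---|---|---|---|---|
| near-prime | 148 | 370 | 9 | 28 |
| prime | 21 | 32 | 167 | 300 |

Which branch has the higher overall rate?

Near-prime: Parkway 148/370 = 40.0%, Westside 9/28 = 32.1% → Parkway
Prime: Parkway 21/32 = 65.6%, Westside 167/300 = 55.7% → Parkway
Overall: Parkway 169/402 = 42.0%, Westside 176/328 = 53.7% → Westside
(Parkway wins every credit group but Westside wins overall — Parkway's applications skew toward the low-rate near-prime group.)

Westside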